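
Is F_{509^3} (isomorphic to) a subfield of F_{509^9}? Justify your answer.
Yes: F_{509^3} is a subfield of F_{509^9}

F_{p^m} embeds in F_{p^n} iff m | n (since F_{p^n} is the splitting field of x^(p^n) - x, and F_{p^m} ⊂ F_{p^n} forces p^n to be a power of p^m, i.e. m | n; conversely if m | n then every root of x^(p^m) - x is a root of x^(p^n) - x). Here 3 | 9 (since 9 = 3·3), so F_{509^3} is a subfield of F_{509^9}, and [F_{509^9} : F_{509^3}] = 9/3 = 3.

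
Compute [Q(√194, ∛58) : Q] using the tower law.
[Q(√194, ∛58) : Q] = 6

Let L = Q(√194, ∛58). Since Q(√194) ⊂ L and [Q(√194):Q] = 2, the tower law gives 2 | [L:Q]. Likewise Q(∛58) ⊂ L with [Q(∛58):Q] = 3 (because 58 is not a perfect cube), so 3 | [L:Q]. As gcd(2,3) = 1, [L:Q] is divisible by 6. Conversely L is generated over Q by √194 and ∛58, so [L:Q] ≤ 2·3 = 6. Therefore [Q(√194, ∛58) : Q] = 6.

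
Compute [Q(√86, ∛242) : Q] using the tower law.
[Q(√86, ∛242) : Q] = 6

Let L = Q(√86, ∛242). Since Q(√86) ⊂ L and [Q(√86):Q] = 2, the tower law gives 2 | [L:Q]. Likewise Q(∛242) ⊂ L with [Q(∛242):Q] = 3 (because 242 is not a perfect cube), so 3 | [L:Q]. As gcd(2,3) = 1, [L:Q] is divisible by 6. Conversely L is generated over Q by √86 and ∛242, so [L:Q] ≤ 2·3 = 6. Therefore [Q(√86, ∛242) : Q] = 6.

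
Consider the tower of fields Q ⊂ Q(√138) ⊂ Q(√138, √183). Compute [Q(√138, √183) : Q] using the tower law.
[Q(√138, √183) : Q] = 4

[Q(√138):Q] = 2 (min poly x^2 - 138, irreducible since 138 is squarefree > 1). For the top step, suppose √183 ∈ Q(√138), say √183 = c + d√138 with c, d ∈ Q. Squaring: 183 = c^2 + 138d^2 + 2cd√138. Since √138 ∉ Q this forces 2cd = 0. If d = 0 then √183 = c ∈ Q, contradicting 183 squarefree > 1. If c = 0 then 183 = 138d^2, so 138·183 = (138d)^2 is a perfect square in Q — but 138·183 = 25254 is not a perfect square (since 138 and 183 are distinct squarefree integers). Contradiction. Hence √183 ∉ Q(√138), so x^2 - 183 stays irreducible over Q(√138) and [Q(√138, √183) : Q(√138)] = 2. By the tower law, [Q(√138, √183) : Q] = 2 · 2 = 4.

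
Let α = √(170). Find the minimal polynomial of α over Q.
m_α(x) = x^2 - 170

α satisfies α^2 - 170 = 0, so x^2 - 170 annihilates α. Since d = 170 is squarefree and ≠ 1, it is not a perfect square in Q, so x^2 - 170 has no rational root and is therefore irreducible over Q (a degree-2 polynomial over a field is irreducible iff it has no root). Hence m_α(x) = x^2 - 170.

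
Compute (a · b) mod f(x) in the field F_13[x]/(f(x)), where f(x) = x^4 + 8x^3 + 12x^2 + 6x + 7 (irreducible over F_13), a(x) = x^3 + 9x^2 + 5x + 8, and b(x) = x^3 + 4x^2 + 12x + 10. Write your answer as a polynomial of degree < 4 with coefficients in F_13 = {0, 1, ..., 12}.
a · b ≡ 7x^3 + 3x^2 + x + 8 (mod f(x))

Multiply in F_13[x]: a(x)·b(x) = (x^3 + 9x^2 + 5x + 8)·(x^3 + 4x^2 + 12x + 10) = x^6 + x^4 + 3x^3 + 3x + 2. This has degree ≥ 4, so divide by f(x) over F_13: x^6 + x^4 + 3x^3 + 3x + 2 = (x^2 + 5x + 1)·(x^4 + 8x^3 + 12x^2 + 6x + 7) + (7x^3 + 3x^2 + x + 8). Hence a·b ≡ 7x^3 + 3x^2 + x + 8 (mod f). (F_13[x]/(f) is a field with 13^4 = 28561 elements since f is irreducible of degree 4.)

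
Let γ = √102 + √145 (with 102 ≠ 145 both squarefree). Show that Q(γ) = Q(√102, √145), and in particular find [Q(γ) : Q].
[Q(γ) : Q] = 4 (equivalently, Q(γ) = Q(√102, √145))

Obviously Q(γ) ⊆ Q(√102, √145), and [Q(√102, √145):Q] = 4 (since 102, 145 are distinct squarefree integers > 1 with 14790 not a perfect square). To show equality we compute the minimal polynomial of γ. From γ = √102 + √145: γ^2 = 102 + 2√(14790) + 145 = 247 + 2√(14790), so γ^2 - 247 = 2√(14790); squaring, (γ^2 - 247)^2 = 4·14790, i.e. γ^4 - 494γ^2 + 61009 - 59160 = 0, i.e. γ^4 - 494γ^2 + 1849 = 0. So γ is a root of x^4 - 494x^2 + 1849. This polynomial is irreducible over Q: it has no rational root (each ±√102 ± √145 is irrational), and any factorization into two quadratics over Q would force √(14790) ∈ Q (pairing opposite roots) or √102, √145 ∈ Q (other pairings), all impossible. Hence [Q(γ):Q] = 4 = [Q(√102, √145):Q], so Q(γ) = Q(√102, √145).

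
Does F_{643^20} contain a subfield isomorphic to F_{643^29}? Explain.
No: F_{643^29} is not a subfield of F_{643^20}

F_{p^m} embeds in F_{p^n} iff m | n. Here 29 ∤ 20 (since 20 = 0·29 + 20 with remainder 20 ≠ 0), so F_{643^29} is not a subfield of F_{643^20}. Equivalently: if it were, the tower law would give 29 = [F_{643^29}:F_643] dividing [F_{643^20}:F_643] = 20, contradiction.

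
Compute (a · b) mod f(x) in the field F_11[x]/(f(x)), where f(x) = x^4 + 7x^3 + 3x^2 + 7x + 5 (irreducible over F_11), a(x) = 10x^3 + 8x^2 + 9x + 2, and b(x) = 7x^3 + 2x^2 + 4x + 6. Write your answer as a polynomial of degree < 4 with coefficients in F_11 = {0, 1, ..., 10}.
a · b ≡ 4x^3 + x^2 + 6x + 2 (mod f(x))

Multiply in F_11[x]: a(x)·b(x) = (10x^3 + 8x^2 + 9x + 2)·(7x^3 + 2x^2 + 4x + 6) = 4x^6 + 10x^5 + 9x^4 + 3x^3 + 7x + 1. This has degree ≥ 4, so divide by f(x) over F_11: 4x^6 + 10x^5 + 9x^4 + 3x^3 + 7x + 1 = (4x^2 + 4x + 2)·(x^4 + 7x^3 + 3x^2 + 7x + 5) + (4x^3 + x^2 + 6x + 2). Hence a·b ≡ 4x^3 + x^2 + 6x + 2 (mod f). (F_11[x]/(f) is a field with 11^4 = 14641 elements since f is irreducible of degree 4.)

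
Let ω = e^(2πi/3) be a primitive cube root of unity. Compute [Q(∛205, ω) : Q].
[Q(∛205, ω) : Q] = 6

[Q(∛205):Q] = 3 (min poly x^3 - 205, irreducible since 205 is not a perfect cube). [Q(ω):Q] = 2 (min poly x^2 + x + 1). Since Q(∛205) ⊂ R and ω ∉ R, we have ω ∉ Q(∛205), so x^2 + x + 1 remains irreducible over Q(∛205) and [Q(∛205, ω) : Q(∛205)] = 2. By the tower law, [Q(∛205, ω) : Q] = 3 · 2 = 6. (In fact Q(∛205, ω) is the splitting field of x^3 - 205 over Q.)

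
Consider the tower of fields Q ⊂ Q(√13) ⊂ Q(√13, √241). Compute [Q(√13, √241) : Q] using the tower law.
[Q(√13, √241) : Q] = 4

[Q(√13):Q] = 2 (min poly x^2 - 13, irreducible since 13 is squarefree > 1). For the top step, suppose √241 ∈ Q(√13), say √241 = c + d√13 with c, d ∈ Q. Squaring: 241 = c^2 + 13d^2 + 2cd√13. Since √13 ∉ Q this forces 2cd = 0. If d = 0 then √241 = c ∈ Q, contradicting 241 squarefree > 1. If c = 0 then 241 = 13d^2, so 13·241 = (13d)^2 is a perfect square in Q — but 13·241 = 3133 is not a perfect square (since 13 and 241 are distinct squarefree integers). Contradiction. Hence √241 ∉ Q(√13), so x^2 - 241 stays irreducible over Q(√13) and [Q(√13, √241) : Q(√13)] = 2. By the tower law, [Q(√13, √241) : Q] = 2 · 2 = 4.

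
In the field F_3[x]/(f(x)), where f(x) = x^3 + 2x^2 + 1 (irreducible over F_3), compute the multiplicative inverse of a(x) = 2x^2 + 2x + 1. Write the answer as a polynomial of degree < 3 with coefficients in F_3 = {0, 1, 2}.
a(x)^(-1) ≡ 2x + 2 (mod f(x))

Since f is irreducible over F_3, F_3[x]/(f) is a field and a(x) ≠ 0 has an inverse. Apply the extended Euclidean algorithm to f(x) and a(x) in F_3[x]: f(x) = (2x + 2)·a(x) + (2). The last nonzero remainder is the constant 2 = gcd(f, a) in F_3. Back-substituting through the division chain expresses 2 = s(x)·a(x) + t(x)·f(x) with s(x) ≡ x + 1 (mod f), so (x + 1)·a(x) ≡ 2 (mod f). Multiplying by 2^(-1) ≡ 2 in F_3 gives a(x)^(-1) ≡ 2·(x + 1) ≡ 2x + 2 (mod f). Check: (2x^2 + 2x + 1)·(2x + 2) = x^3 + 2x^2 + 2 ≡ 1 (mod x^3 + 2x^2 + 1).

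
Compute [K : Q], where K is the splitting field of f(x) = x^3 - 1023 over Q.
[K : Q] = 6

The roots of x^3 - 1023 are ∛1023, ω∛1023, ω^2∛1023 where ω = e^(2πi/3) is a primitive cube root of unity, so K = Q(∛1023, ω). Now [Q(∛1023):Q] = 3 (since 1023 is not a perfect cube, x^3 - 1023 is irreducible) and [Q(ω):Q] = 2. Both 2 and 3 divide [K:Q], and [K:Q] ≤ 3·2 = 6, so [K:Q] = 6. (Equivalently: Q(∛1023) ⊂ R but ω ∉ R, so [K : Q(∛1023)] = 2.)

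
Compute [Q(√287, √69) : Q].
[Q(√287, √69) : Q] = 4

[Q(√287):Q] = 2 (min poly x^2 - 287, irreducible since 287 is squarefree > 1). For the top step, suppose √69 ∈ Q(√287), say √69 = c + d√287 with c, d ∈ Q. Squaring: 69 = c^2 + 287d^2 + 2cd√287. Since √287 ∉ Q this forces 2cd = 0. If d = 0 then √69 = c ∈ Q, contradicting 69 squarefree > 1. If c = 0 then 69 = 287d^2, so 287·69 = (287d)^2 is a perfect square in Q — but 287·69 = 19803 is not a perfect square (since 287 and 69 are distinct squarefree integers). Contradiction. Hence √69 ∉ Q(√287), so x^2 - 69 stays irreducible over Q(√287) and [Q(√287, √69) : Q(√287)] = 2. By the tower law, [Q(√287, √69) : Q] = 2 · 2 = 4.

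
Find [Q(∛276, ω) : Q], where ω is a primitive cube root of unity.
[Q(∛276, ω) : Q] = 6

[Q(∛276):Q] = 3 (min poly x^3 - 276, irreducible since 276 is not a perfect cube). [Q(ω):Q] = 2 (min poly x^2 + x + 1). Since Q(∛276) ⊂ R and ω ∉ R, we have ω ∉ Q(∛276), so x^2 + x + 1 remains irreducible over Q(∛276) and [Q(∛276, ω) : Q(∛276)] = 2. By the tower law, [Q(∛276, ω) : Q] = 3 · 2 = 6. (In fact Q(∛276, ω) is the splitting field of x^3 - 276 over Q.)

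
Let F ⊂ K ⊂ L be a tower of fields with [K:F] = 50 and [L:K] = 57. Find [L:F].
[L:F] = 2850

The tower law says that for any tower of field extensions F ⊂ K ⊂ L with finite degrees, [L:F] = [L:K] · [K:F]. Here this gives [L:F] = 57 · 50 = 2850.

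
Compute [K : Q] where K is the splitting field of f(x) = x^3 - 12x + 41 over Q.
[K : Q] = 6

By the rational root test, any rational root of the monic integer polynomial f(x) = x^3 - 12x + 41 must be an integer dividing the constant term 41, i.e. one of ±{1, 41}. Evaluating: f(1) = 30, f(-1) = 52, f(41) = 68470, f(-41) = -68388; none is 0, so f has no rational root and is therefore irreducible over Q (a cubic with no linear factor over a field is irreducible). For an irreducible cubic, the Galois group is A_3 or S_3 according as the discriminant disc(f) = -4a^3 - 27b^2 = -4·(-12)^3 - 27·(41)^2 = -38475 is or is not a square in Q. Here disc(f) = -38475 is not a perfect square in Q, so the Galois group of f over Q is not contained in A_3 and must be all of S_3. The splitting field has degree |S_3| = 6 over Q, so [K : Q] = 6.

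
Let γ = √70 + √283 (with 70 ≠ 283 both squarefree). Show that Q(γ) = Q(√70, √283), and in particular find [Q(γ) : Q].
[Q(γ) : Q] = 4 (equivalently, Q(γ) = Q(√70, √283))

Obviously Q(γ) ⊆ Q(√70, √283), and [Q(√70, √283):Q] = 4 (since 70, 283 are distinct squarefree integers > 1 with 19810 not a perfect square). To show equality we compute the minimal polynomial of γ. From γ = √70 + √283: γ^2 = 70 + 2√(19810) + 283 = 353 + 2√(19810), so γ^2 - 353 = 2√(19810); squaring, (γ^2 - 353)^2 = 4·19810, i.e. γ^4 - 706γ^2 + 124609 - 79240 = 0, i.e. γ^4 - 706γ^2 + 45369 = 0. So γ is a root of x^4 - 706x^2 + 45369. This polynomial is irreducible over Q: it has no rational root (each ±√70 ± √283 is irrational), and any factorization into two quadratics over Q would force √(19810) ∈ Q (pairing opposite roots) or √70, √283 ∈ Q (other pairings), all impossible. Hence [Q(γ):Q] = 4 = [Q(√70, √283):Q], so Q(γ) = Q(√70, √283).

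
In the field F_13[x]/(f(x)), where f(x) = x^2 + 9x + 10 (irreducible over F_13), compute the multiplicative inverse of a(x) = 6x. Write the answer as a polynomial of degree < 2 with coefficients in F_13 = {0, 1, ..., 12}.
a(x)^(-1) ≡ 8x + 7 (mod f(x))

Since f is irreducible over F_13, F_13[x]/(f) is a field and a(x) ≠ 0 has an inverse. Apply the extended Euclidean algorithm to f(x) and a(x) in F_13[x]: f(x) = (11x + 8)·a(x) + (10). The last nonzero remainder is the constant 10 = gcd(f, a) in F_13. Back-substituting through the division chain expresses 10 = s(x)·a(x) + t(x)·f(x) with s(x) ≡ 2x + 5 (mod f), so (2x + 5)·a(x) ≡ 10 (mod f). Multiplying by 10^(-1) ≡ 4 in F_13 gives a(x)^(-1) ≡ 4·(2x + 5) ≡ 8x + 7 (mod f). Check: (6x)·(8x + 7) = 9x^2 + 3x ≡ 1 (mod x^2 + 9x + 10).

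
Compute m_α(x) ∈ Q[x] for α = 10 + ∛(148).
m_α(x) = x^3 - 30x^2 + 300x - 1148

Set β = α - 10 = ∛(148), so β^3 = 148. Then (α - 10)^3 - 148 = 0, i.e. α is a root of g(x) = (x - 10)^3 - 148 = x^3 - 30x^2 + 300x - 1148. Since g(x) = h(x - 10) where h(x) = x^3 - 148, and h is irreducible over Q (because 148 is not a perfect cube, so h has no rational root, and a monic cubic with no rational root is irreducible), g is also irreducible (irreducibility is preserved under the substitution x → x - 10). Hence m_α(x) = x^3 - 30x^2 + 300x - 1148.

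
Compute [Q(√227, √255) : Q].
[Q(√227, √255) : Q] = 4

[Q(√227):Q] = 2 (min poly x^2 - 227, irreducible since 227 is squarefree > 1). For the top step, suppose √255 ∈ Q(√227), say √255 = c + d√227 with c, d ∈ Q. Squaring: 255 = c^2 + 227d^2 + 2cd√227. Since √227 ∉ Q this forces 2cd = 0. If d = 0 then √255 = c ∈ Q, contradicting 255 squarefree > 1. If c = 0 then 255 = 227d^2, so 227·255 = (227d)^2 is a perfect square in Q — but 227·255 = 57885 is not a perfect square (since 227 and 255 are distinct squarefree integers). Contradiction. Hence √255 ∉ Q(√227), so x^2 - 255 stays irreducible over Q(√227) and [Q(√227, √255) : Q(√227)] = 2. By the tower law, [Q(√227, √255) : Q] = 2 · 2 = 4.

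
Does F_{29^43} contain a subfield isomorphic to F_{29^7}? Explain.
No: F_{29^7} is not a subfield of F_{29^43}

F_{p^m} embeds in F_{p^n} iff m | n. Here 7 ∤ 43 (since 43 = 6·7 + 1 with remainder 1 ≠ 0), so F_{29^7} is not a subfield of F_{29^43}. Equivalently: if it were, the tower law would give 7 = [F_{29^7}:F_29] dividing [F_{29^43}:F_29] = 43, contradiction.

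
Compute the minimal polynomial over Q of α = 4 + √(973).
m_α(x) = x^2 - 8x - 957

From α - 4 = √(973), squaring gives (α - 4)^2 = 973, i.e. α^2 - 8α + 16 = 973, so α^2 - 8α - 957 = 0. The discriminant of x^2 - 8x - 957 is (-8)^2 - 4·(-957) = 64 + 3828 = 3892, and 4·(973) is not a perfect square in Q since 973 is squarefree and ≠ 1. Hence x^2 - 8x - 957 is irreducible over Q and is the minimal polynomial of α.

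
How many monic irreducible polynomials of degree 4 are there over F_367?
There are 4535248008 monic irreducible polynomials of degree 4 over F_367

Each element of F_{367^4} that lies in no proper subfield is a root of exactly one monic irreducible of degree 4 over F_367, and each such polynomial has 4 distinct roots in F_{367^4}. By Möbius inversion the count is N_367(4) = (1/4) Σ_{d|4} μ(4/d) · 367^d = (1/4)(μ(4)·367^1 + μ(2)·367^2 + μ(1)·367^4) = 18140992032/4 = 4535248008.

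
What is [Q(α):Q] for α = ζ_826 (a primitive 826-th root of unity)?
[Q(α):Q] = 348

The minimal polynomial of ζ_826 over Q is the 826-th cyclotomic polynomial Φ_826(x), which is irreducible over Q and has degree φ(826) = 348. Hence [Q(α):Q] = φ(826) = 348.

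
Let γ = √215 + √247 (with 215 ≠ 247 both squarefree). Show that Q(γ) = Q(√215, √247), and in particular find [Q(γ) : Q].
[Q(γ) : Q] = 4 (equivalently, Q(γ) = Q(√215, √247))

Obviously Q(γ) ⊆ Q(√215, √247), and [Q(√215, √247):Q] = 4 (since 215, 247 are distinct squarefree integers > 1 with 53105 not a perfect square). To show equality we compute the minimal polynomial of γ. From γ = √215 + √247: γ^2 = 215 + 2√(53105) + 247 = 462 + 2√(53105), so γ^2 - 462 = 2√(53105); squaring, (γ^2 - 462)^2 = 4·53105, i.e. γ^4 - 924γ^2 + 213444 - 212420 = 0, i.e. γ^4 - 924γ^2 + 1024 = 0. So γ is a root of x^4 - 924x^2 + 1024. This polynomial is irreducible over Q: it has no rational root (each ±√215 ± √247 is irrational), and any factorization into two quadratics over Q would force √(53105) ∈ Q (pairing opposite roots) or √215, √247 ∈ Q (other pairings), all impossible. Hence [Q(γ):Q] = 4 = [Q(√215, √247):Q], so Q(γ) = Q(√215, √247).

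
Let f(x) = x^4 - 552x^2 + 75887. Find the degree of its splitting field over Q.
[K : Q] = 4

Solving the quadratic in x^2: x^2 = (552 ± √(552^2 - 4·75887))/2 = (552 ± √1156)/2 = (552 ± 34)/2, giving x^2 = 259 or x^2 = 293. So f(x) = (x^2 - 259)(x^2 - 293) and the roots of f are ±√259, ±√293. Hence the splitting field is K = Q(√259, √293). Since 259 and 293 are distinct squarefree integers > 1, their product 75887 is not a perfect square, so √293 ∉ Q(√259). By the tower law [K:Q] = [Q(√259,√293):Q(√259)] · [Q(√259):Q] = 2 · 2 = 4.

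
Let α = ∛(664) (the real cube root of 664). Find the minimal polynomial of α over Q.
m_α(x) = x^3 - 664

α satisfies α^3 = 664, so x^3 - 664 annihilates α. By the rational root test, a rational root p/q (in lowest terms) of x^3 - 664 would satisfy p^3 = 664 q^3, forcing q = 1 and p^3 = 664; but 664 is not a perfect cube, contradiction. A monic cubic over Q with no rational root is irreducible (any nontrivial factorization would include a linear factor). Hence x^3 - 664 is the minimal polynomial of α, and in particular [Q(α):Q] = 3.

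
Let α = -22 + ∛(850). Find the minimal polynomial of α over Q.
m_α(x) = x^3 + 66x^2 + 1452x + 9798

Set β = α + 22 = ∛(850), so β^3 = 850. Then (α + 22)^3 - 850 = 0, i.e. α is a root of g(x) = (x + 22)^3 - 850 = x^3 + 66x^2 + 1452x + 9798. Since g(x) = h(x + 22) where h(x) = x^3 - 850, and h is irreducible over Q (because 850 is not a perfect cube, so h has no rational root, and a monic cubic with no rational root is irreducible), g is also irreducible (irreducibility is preserved under the substitution x → x + 22). Hence m_α(x) = x^3 + 66x^2 + 1452x + 9798.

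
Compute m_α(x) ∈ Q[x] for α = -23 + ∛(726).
m_α(x) = x^3 + 69x^2 + 1587x + 11441

Set β = α + 23 = ∛(726), so β^3 = 726. Then (α + 23)^3 - 726 = 0, i.e. α is a root of g(x) = (x + 23)^3 - 726 = x^3 + 69x^2 + 1587x + 11441. Since g(x) = h(x + 23) where h(x) = x^3 - 726, and h is irreducible over Q (because 726 is not a perfect cube, so h has no rational root, and a monic cubic with no rational root is irreducible), g is also irreducible (irreducibility is preserved under the substitution x → x + 23). Hence m_α(x) = x^3 + 69x^2 + 1587x + 11441.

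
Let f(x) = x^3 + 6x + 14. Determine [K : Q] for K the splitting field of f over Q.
[K : Q] = 6

By the rational root test, any rational root of the monic integer polynomial f(x) = x^3 + 6x + 14 must be an integer dividing the constant term 14, i.e. one of ±{1, 2, 7, 14}. Evaluating: f(1) = 21, f(-1) = 7, f(2) = 34, f(-2) = -6, f(7) = 399, f(-7) = -371, f(14) = 2842, f(-14) = -2814; none is 0, so f has no rational root and is therefore irreducible over Q (a cubic with no linear factor over a field is irreducible). For an irreducible cubic, the Galois group is A_3 or S_3 according as the discriminant disc(f) = -4a^3 - 27b^2 = -4·(6)^3 - 27·(14)^2 = -6156 is or is not a square in Q. Here disc(f) = -6156 is not a perfect square in Q, so the Galois group of f over Q is not contained in A_3 and must be all of S_3. The splitting field has degree |S_3| = 6 over Q, so [K : Q] = 6.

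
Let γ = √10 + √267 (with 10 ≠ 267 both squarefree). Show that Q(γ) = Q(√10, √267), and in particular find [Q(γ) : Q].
[Q(γ) : Q] = 4 (equivalently, Q(γ) = Q(√10, √267))

Obviously Q(γ) ⊆ Q(√10, √267), and [Q(√10, √267):Q] = 4 (since 10, 267 are distinct squarefree integers > 1 with 2670 not a perfect square). To show equality we compute the minimal polynomial of γ. From γ = √10 + √267: γ^2 = 10 + 2√(2670) + 267 = 277 + 2√(2670), so γ^2 - 277 = 2√(2670); squaring, (γ^2 - 277)^2 = 4·2670, i.e. γ^4 - 554γ^2 + 76729 - 10680 = 0, i.e. γ^4 - 554γ^2 + 66049 = 0. So γ is a root of x^4 - 554x^2 + 66049. This polynomial is irreducible over Q: it has no rational root (each ±√10 ± √267 is irrational), and any factorization into two quadratics over Q would force √(2670) ∈ Q (pairing opposite roots) or √10, √267 ∈ Q (other pairings), all impossible. Hence [Q(γ):Q] = 4 = [Q(√10, √267):Q], so Q(γ) = Q(√10, √267).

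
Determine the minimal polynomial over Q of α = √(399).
m_α(x) = x^2 - 399

α satisfies α^2 - 399 = 0, so x^2 - 399 annihilates α. Since d = 399 is squarefree and ≠ 1, it is not a perfect square in Q, so x^2 - 399 has no rational root and is therefore irreducible over Q (a degree-2 polynomial over a field is irreducible iff it has no root). Hence m_α(x) = x^2 - 399.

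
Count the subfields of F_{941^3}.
F_{941^3} has 2 subfields

The subfields of F_{p^n} are exactly the fields F_{p^d} for d | n (each is the fixed field of the unique index-d subgroup of Gal(F_{p^n}/F_p) ≅ Z/nZ). The divisors of n = 3 are {1, 3}, giving 2 subfields: F_{941^1}, F_{941^3}.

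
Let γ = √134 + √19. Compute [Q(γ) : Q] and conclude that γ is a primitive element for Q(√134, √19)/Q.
[Q(γ) : Q] = 4 (equivalently, Q(γ) = Q(√134, √19))

Obviously Q(γ) ⊆ Q(√134, √19), and [Q(√134, √19):Q] = 4 (since 134, 19 are distinct squarefree integers > 1 with 2546 not a perfect square). To show equality we compute the minimal polynomial of γ. From γ = √134 + √19: γ^2 = 134 + 2√(2546) + 19 = 153 + 2√(2546), so γ^2 - 153 = 2√(2546); squaring, (γ^2 - 153)^2 = 4·2546, i.e. γ^4 - 306γ^2 + 23409 - 10184 = 0, i.e. γ^4 - 306γ^2 + 13225 = 0. So γ is a root of x^4 - 306x^2 + 13225. This polynomial is irreducible over Q: it has no rational root (each ±√134 ± √19 is irrational), and any factorization into two quadratics over Q would force √(2546) ∈ Q (pairing opposite roots) or √134, √19 ∈ Q (other pairings), all impossible. Hence [Q(γ):Q] = 4 = [Q(√134, √19):Q], so Q(γ) = Q(√134, √19).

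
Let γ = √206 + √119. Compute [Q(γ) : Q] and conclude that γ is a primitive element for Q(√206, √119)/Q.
[Q(γ) : Q] = 4 (equivalently, Q(γ) = Q(√206, √119))

Obviously Q(γ) ⊆ Q(√206, √119), and [Q(√206, √119):Q] = 4 (since 206, 119 are distinct squarefree integers > 1 with 24514 not a perfect square). To show equality we compute the minimal polynomial of γ. From γ = √206 + √119: γ^2 = 206 + 2√(24514) + 119 = 325 + 2√(24514), so γ^2 - 325 = 2√(24514); squaring, (γ^2 - 325)^2 = 4·24514, i.e. γ^4 - 650γ^2 + 105625 - 98056 = 0, i.e. γ^4 - 650γ^2 + 7569 = 0. So γ is a root of x^4 - 650x^2 + 7569. This polynomial is irreducible over Q: it has no rational root (each ±√206 ± √119 is irrational), and any factorization into two quadratics over Q would force √(24514) ∈ Q (pairing opposite roots) or √206, √119 ∈ Q (other pairings), all impossible. Hence [Q(γ):Q] = 4 = [Q(√206, √119):Q], so Q(γ) = Q(√206, √119).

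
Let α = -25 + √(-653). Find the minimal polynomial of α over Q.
m_α(x) = x^2 + 50x + 1278

From α + 25 = √(-653), squaring gives (α + 25)^2 = -653, i.e. α^2 + 50α + 625 = -653, so α^2 + 50α + 1278 = 0. The discriminant of x^2 + 50x + 1278 is (50)^2 - 4·(1278) = 2500 - 5112 = -2612, and 4·(-653) is not a perfect square in Q since -653 is squarefree and ≠ 1. Hence x^2 + 50x + 1278 is irreducible over Q and is the minimal polynomial of α.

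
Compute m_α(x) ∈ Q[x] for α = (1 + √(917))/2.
m_α(x) = x^2 - x - 229

From 2α - 1 = √(917), squaring gives (2α - 1)^2 = 917, i.e. 4α^2 - 4α + 1 = 917, so α^2 - α + (1 - 917)/4 = 0. Since 917 ≡ 1 (mod 4), (1 - 917)/4 = -229 ∈ Z. The polynomial x^2 - x - 229 has discriminant 1 - 4·(-229) = 917, which is not a perfect square in Q (d = 917 is squarefree and ≠ 1), so x^2 - x - 229 is irreducible over Q. It is the minimal polynomial of α.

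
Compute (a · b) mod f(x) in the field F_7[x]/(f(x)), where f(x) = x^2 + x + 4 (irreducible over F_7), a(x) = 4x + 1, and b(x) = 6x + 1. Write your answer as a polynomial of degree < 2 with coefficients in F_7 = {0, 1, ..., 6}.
a · b ≡ 3 (mod f(x))

Multiply in F_7[x]: a(x)·b(x) = (4x + 1)·(6x + 1) = 3x^2 + 3x + 1. This has degree ≥ 2, so divide by f(x) over F_7: 3x^2 + 3x + 1 = (3)·(x^2 + x + 4) + (3). Hence a·b ≡ 3 (mod f). (F_7[x]/(f) is a field with 7^2 = 49 elements since f is irreducible of degree 2.)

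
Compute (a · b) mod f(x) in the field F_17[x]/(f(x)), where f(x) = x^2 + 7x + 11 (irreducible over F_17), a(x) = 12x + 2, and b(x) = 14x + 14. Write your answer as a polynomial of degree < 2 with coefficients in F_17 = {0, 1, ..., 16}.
a · b ≡ 6x + 16 (mod f(x))

Multiply in F_17[x]: a(x)·b(x) = (12x + 2)·(14x + 14) = 15x^2 + 9x + 11. This has degree ≥ 2, so divide by f(x) over F_17: 15x^2 + 9x + 11 = (15)·(x^2 + 7x + 11) + (6x + 16). Hence a·b ≡ 6x + 16 (mod f). (F_17[x]/(f) is a field with 17^2 = 289 elements since f is irreducible of degree 2.)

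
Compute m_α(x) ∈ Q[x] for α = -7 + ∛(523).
m_α(x) = x^3 + 21x^2 + 147x - 180

Set β = α + 7 = ∛(523), so β^3 = 523. Then (α + 7)^3 - 523 = 0, i.e. α is a root of g(x) = (x + 7)^3 - 523 = x^3 + 21x^2 + 147x - 180. Since g(x) = h(x + 7) where h(x) = x^3 - 523, and h is irreducible over Q (because 523 is not a perfect cube, so h has no rational root, and a monic cubic with no rational root is irreducible), g is also irreducible (irreducibility is preserved under the substitution x → x + 7). Hence m_α(x) = x^3 + 21x^2 + 147x - 180.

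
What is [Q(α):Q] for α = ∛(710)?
[Q(α):Q] = 3

The minimal polynomial of α is x^3 - 710, irreducible over Q since 710 is not a perfect cube (so x^3 - 710 has no rational root). Hence [Q(α):Q] = deg(m_α) = 3.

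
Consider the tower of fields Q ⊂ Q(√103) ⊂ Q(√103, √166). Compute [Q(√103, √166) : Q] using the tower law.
[Q(√103, √166) : Q] = 4

[Q(√103):Q] = 2 (min poly x^2 - 103, irreducible since 103 is squarefree > 1). For the top step, suppose √166 ∈ Q(√103), say √166 = c + d√103 with c, d ∈ Q. Squaring: 166 = c^2 + 103d^2 + 2cd√103. Since √103 ∉ Q this forces 2cd = 0. If d = 0 then √166 = c ∈ Q, contradicting 166 squarefree > 1. If c = 0 then 166 = 103d^2, so 103·166 = (103d)^2 is a perfect square in Q — but 103·166 = 17098 is not a perfect square (since 103 and 166 are distinct squarefree integers). Contradiction. Hence √166 ∉ Q(√103), so x^2 - 166 stays irreducible over Q(√103) and [Q(√103, √166) : Q(√103)] = 2. By the tower law, [Q(√103, √166) : Q] = 2 · 2 = 4.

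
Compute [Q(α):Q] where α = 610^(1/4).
[Q(α):Q] = 4

α is a root of x^4 - 610. By Eisenstein's criterion at the prime p = 2 (which divides the constant term 610 but p^2 = 4 does not, since 610 is squarefree), x^4 - 610 is irreducible over Q. Hence [Q(α):Q] = 4.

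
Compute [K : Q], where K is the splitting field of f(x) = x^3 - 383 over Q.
[K : Q] = 6

The roots of x^3 - 383 are ∛383, ω∛383, ω^2∛383 where ω = e^(2πi/3) is a primitive cube root of unity, so K = Q(∛383, ω). Now [Q(∛383):Q] = 3 (since 383 is not a perfect cube, x^3 - 383 is irreducible) and [Q(ω):Q] = 2. Both 2 and 3 divide [K:Q], and [K:Q] ≤ 3·2 = 6, so [K:Q] = 6. (Equivalently: Q(∛383) ⊂ R but ω ∉ R, so [K : Q(∛383)] = 2.)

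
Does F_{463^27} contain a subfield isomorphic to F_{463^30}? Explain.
No: F_{463^30} is not a subfield of F_{463^27}

F_{p^m} embeds in F_{p^n} iff m | n. Here 30 ∤ 27 (since 27 = 0·30 + 27 with remainder 27 ≠ 0), so F_{463^30} is not a subfield of F_{463^27}. Equivalently: if it were, the tower law would give 30 = [F_{463^30}:F_463] dividing [F_{463^27}:F_463] = 27, contradiction.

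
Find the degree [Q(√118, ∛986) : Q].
[Q(√118, ∛986) : Q] = 6

Let L = Q(√118, ∛986). Since Q(√118) ⊂ L and [Q(√118):Q] = 2, the tower law gives 2 | [L:Q]. Likewise Q(∛986) ⊂ L with [Q(∛986):Q] = 3 (because 986 is not a perfect cube), so 3 | [L:Q]. As gcd(2,3) = 1, [L:Q] is divisible by 6. Conversely L is generated over Q by √118 and ∛986, so [L:Q] ≤ 2·3 = 6. Therefore [Q(√118, ∛986) : Q] = 6.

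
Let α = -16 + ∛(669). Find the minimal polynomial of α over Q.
m_α(x) = x^3 + 48x^2 + 768x + 3427

Set β = α + 16 = ∛(669), so β^3 = 669. Then (α + 16)^3 - 669 = 0, i.e. α is a root of g(x) = (x + 16)^3 - 669 = x^3 + 48x^2 + 768x + 3427. Since g(x) = h(x + 16) where h(x) = x^3 - 669, and h is irreducible over Q (because 669 is not a perfect cube, so h has no rational root, and a monic cubic with no rational root is irreducible), g is also irreducible (irreducibility is preserved under the substitution x → x + 16). Hence m_α(x) = x^3 + 48x^2 + 768x + 3427.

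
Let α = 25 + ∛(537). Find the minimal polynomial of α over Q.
m_α(x) = x^3 - 75x^2 + 1875x - 16162

Set β = α - 25 = ∛(537), so β^3 = 537. Then (α - 25)^3 - 537 = 0, i.e. α is a root of g(x) = (x - 25)^3 - 537 = x^3 - 75x^2 + 1875x - 16162. Since g(x) = h(x - 25) where h(x) = x^3 - 537, and h is irreducible over Q (because 537 is not a perfect cube, so h has no rational root, and a monic cubic with no rational root is irreducible), g is also irreducible (irreducibility is preserved under the substitution x → x - 25). Hence m_α(x) = x^3 - 75x^2 + 1875x - 16162.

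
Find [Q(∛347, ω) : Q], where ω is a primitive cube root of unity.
[Q(∛347, ω) : Q] = 6

[Q(∛347):Q] = 3 (min poly x^3 - 347, irreducible since 347 is not a perfect cube). [Q(ω):Q] = 2 (min poly x^2 + x + 1). Since Q(∛347) ⊂ R and ω ∉ R, we have ω ∉ Q(∛347), so x^2 + x + 1 remains irreducible over Q(∛347) and [Q(∛347, ω) : Q(∛347)] = 2. By the tower law, [Q(∛347, ω) : Q] = 3 · 2 = 6. (In fact Q(∛347, ω) is the splitting field of x^3 - 347 over Q.)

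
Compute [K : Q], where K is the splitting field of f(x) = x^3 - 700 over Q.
[K : Q] = 6

The roots of x^3 - 700 are ∛700, ω∛700, ω^2∛700 where ω = e^(2πi/3) is a primitive cube root of unity, so K = Q(∛700, ω). Now [Q(∛700):Q] = 3 (since 700 is not a perfect cube, x^3 - 700 is irreducible) and [Q(ω):Q] = 2. Both 2 and 3 divide [K:Q], and [K:Q] ≤ 3·2 = 6, so [K:Q] = 6. (Equivalently: Q(∛700) ⊂ R but ω ∉ R, so [K : Q(∛700)] = 2.)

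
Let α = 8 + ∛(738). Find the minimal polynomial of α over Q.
m_α(x) = x^3 - 24x^2 + 192x - 1250

Set β = α - 8 = ∛(738), so β^3 = 738. Then (α - 8)^3 - 738 = 0, i.e. α is a root of g(x) = (x - 8)^3 - 738 = x^3 - 24x^2 + 192x - 1250. Since g(x) = h(x - 8) where h(x) = x^3 - 738, and h is irreducible over Q (because 738 is not a perfect cube, so h has no rational root, and a monic cubic with no rational root is irreducible), g is also irreducible (irreducibility is preserved under the substitution x → x - 8). Hence m_α(x) = x^3 - 24x^2 + 192x - 1250.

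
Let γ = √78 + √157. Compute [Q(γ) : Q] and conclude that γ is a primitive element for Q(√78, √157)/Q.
[Q(γ) : Q] = 4 (equivalently, Q(γ) = Q(√78, √157))

Obviously Q(γ) ⊆ Q(√78, √157), and [Q(√78, √157):Q] = 4 (since 78, 157 are distinct squarefree integers > 1 with 12246 not a perfect square). To show equality we compute the minimal polynomial of γ. From γ = √78 + √157: γ^2 = 78 + 2√(12246) + 157 = 235 + 2√(12246), so γ^2 - 235 = 2√(12246); squaring, (γ^2 - 235)^2 = 4·12246, i.e. γ^4 - 470γ^2 + 55225 - 48984 = 0, i.e. γ^4 - 470γ^2 + 6241 = 0. So γ is a root of x^4 - 470x^2 + 6241. This polynomial is irreducible over Q: it has no rational root (each ±√78 ± √157 is irrational), and any factorization into two quadratics over Q would force √(12246) ∈ Q (pairing opposite roots) or √78, √157 ∈ Q (other pairings), all impossible. Hence [Q(γ):Q] = 4 = [Q(√78, √157):Q], so Q(γ) = Q(√78, √157).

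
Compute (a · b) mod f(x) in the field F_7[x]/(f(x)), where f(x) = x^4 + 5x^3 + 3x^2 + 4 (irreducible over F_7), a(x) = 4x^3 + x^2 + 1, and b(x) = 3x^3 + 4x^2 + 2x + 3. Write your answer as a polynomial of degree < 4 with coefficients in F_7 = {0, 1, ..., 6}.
a · b ≡ 5x^3 + 4x^2 + 5x (mod f(x))

Multiply in F_7[x]: a(x)·b(x) = (4x^3 + x^2 + 1)·(3x^3 + 4x^2 + 2x + 3) = 5x^6 + 5x^5 + 5x^4 + 3x^3 + 2x + 3. This has degree ≥ 4, so divide by f(x) over F_7: 5x^6 + 5x^5 + 5x^4 + 3x^3 + 2x + 3 = (5x^2 + x + 6)·(x^4 + 5x^3 + 3x^2 + 4) + (5x^3 + 4x^2 + 5x). Hence a·b ≡ 5x^3 + 4x^2 + 5x (mod f). (F_7[x]/(f) is a field with 7^4 = 2401 elements since f is irreducible of degree 4.)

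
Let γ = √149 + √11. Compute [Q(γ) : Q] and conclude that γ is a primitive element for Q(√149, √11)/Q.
[Q(γ) : Q] = 4 (equivalently, Q(γ) = Q(√149, √11))

Obviously Q(γ) ⊆ Q(√149, √11), and [Q(√149, √11):Q] = 4 (since 149, 11 are distinct squarefree integers > 1 with 1639 not a perfect square). To show equality we compute the minimal polynomial of γ. From γ = √149 + √11: γ^2 = 149 + 2√(1639) + 11 = 160 + 2√(1639), so γ^2 - 160 = 2√(1639); squaring, (γ^2 - 160)^2 = 4·1639, i.e. γ^4 - 320γ^2 + 25600 - 6556 = 0, i.e. γ^4 - 320γ^2 + 19044 = 0. So γ is a root of x^4 - 320x^2 + 19044. This polynomial is irreducible over Q: it has no rational root (each ±√149 ± √11 is irrational), and any factorization into two quadratics over Q would force √(1639) ∈ Q (pairing opposite roots) or √149, √11 ∈ Q (other pairings), all impossible. Hence [Q(γ):Q] = 4 = [Q(√149, √11):Q], so Q(γ) = Q(√149, √11).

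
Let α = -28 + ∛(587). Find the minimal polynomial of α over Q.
m_α(x) = x^3 + 84x^2 + 2352x + 21365

Set β = α + 28 = ∛(587), so β^3 = 587. Then (α + 28)^3 - 587 = 0, i.e. α is a root of g(x) = (x + 28)^3 - 587 = x^3 + 84x^2 + 2352x + 21365. Since g(x) = h(x + 28) where h(x) = x^3 - 587, and h is irreducible over Q (because 587 is not a perfect cube, so h has no rational root, and a monic cubic with no rational root is irreducible), g is also irreducible (irreducibility is preserved under the substitution x → x + 28). Hence m_α(x) = x^3 + 84x^2 + 2352x + 21365.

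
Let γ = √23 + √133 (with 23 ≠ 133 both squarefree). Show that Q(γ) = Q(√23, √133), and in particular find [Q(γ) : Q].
[Q(γ) : Q] = 4 (equivalently, Q(γ) = Q(√23, √133))

Obviously Q(γ) ⊆ Q(√23, √133), and [Q(√23, √133):Q] = 4 (since 23, 133 are distinct squarefree integers > 1 with 3059 not a perfect square). To show equality we compute the minimal polynomial of γ. From γ = √23 + √133: γ^2 = 23 + 2√(3059) + 133 = 156 + 2√(3059), so γ^2 - 156 = 2√(3059); squaring, (γ^2 - 156)^2 = 4·3059, i.e. γ^4 - 312γ^2 + 24336 - 12236 = 0, i.e. γ^4 - 312γ^2 + 12100 = 0. So γ is a root of x^4 - 312x^2 + 12100. This polynomial is irreducible over Q: it has no rational root (each ±√23 ± √133 is irrational), and any factorization into two quadratics over Q would force √(3059) ∈ Q (pairing opposite roots) or √23, √133 ∈ Q (other pairings), all impossible. Hence [Q(γ):Q] = 4 = [Q(√23, √133):Q], so Q(γ) = Q(√23, √133).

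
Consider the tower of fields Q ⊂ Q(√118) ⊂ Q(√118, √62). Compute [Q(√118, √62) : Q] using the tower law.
[Q(√118, √62) : Q] = 4

[Q(√118):Q] = 2 (min poly x^2 - 118, irreducible since 118 is squarefree > 1). For the top step, suppose √62 ∈ Q(√118), say √62 = c + d√118 with c, d ∈ Q. Squaring: 62 = c^2 + 118d^2 + 2cd√118. Since √118 ∉ Q this forces 2cd = 0. If d = 0 then √62 = c ∈ Q, contradicting 62 squarefree > 1. If c = 0 then 62 = 118d^2, so 118·62 = (118d)^2 is a perfect square in Q — but 118·62 = 7316 is not a perfect square (since 118 and 62 are distinct squarefree integers). Contradiction. Hence √62 ∉ Q(√118), so x^2 - 62 stays irreducible over Q(√118) and [Q(√118, √62) : Q(√118)] = 2. By the tower law, [Q(√118, √62) : Q] = 2 · 2 = 4.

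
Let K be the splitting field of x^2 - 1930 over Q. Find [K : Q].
[K : Q] = 2

f(x) = x^2 - 1930 factors as (x - √1930)(x + √1930). The splitting field is K = Q(√1930). Since 1930 is squarefree and > 1, it is not a perfect square, so x^2 - 1930 is irreducible over Q and [Q(√1930) : Q] = 2. Hence [K : Q] = 2.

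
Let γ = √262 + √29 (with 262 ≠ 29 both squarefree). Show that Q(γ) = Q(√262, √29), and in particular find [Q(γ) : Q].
[Q(γ) : Q] = 4 (equivalently, Q(γ) = Q(√262, √29))

Obviously Q(γ) ⊆ Q(√262, √29), and [Q(√262, √29):Q] = 4 (since 262, 29 are distinct squarefree integers > 1 with 7598 not a perfect square). To show equality we compute the minimal polynomial of γ. From γ = √262 + √29: γ^2 = 262 + 2√(7598) + 29 = 291 + 2√(7598), so γ^2 - 291 = 2√(7598); squaring, (γ^2 - 291)^2 = 4·7598, i.e. γ^4 - 582γ^2 + 84681 - 30392 = 0, i.e. γ^4 - 582γ^2 + 54289 = 0. So γ is a root of x^4 - 582x^2 + 54289. This polynomial is irreducible over Q: it has no rational root (each ±√262 ± √29 is irrational), and any factorization into two quadratics over Q would force √(7598) ∈ Q (pairing opposite roots) or √262, √29 ∈ Q (other pairings), all impossible. Hence [Q(γ):Q] = 4 = [Q(√262, √29):Q], so Q(γ) = Q(√262, √29).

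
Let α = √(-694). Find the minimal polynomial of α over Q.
m_α(x) = x^2 + 694

α satisfies α^2 + 694 = 0, so x^2 + 694 annihilates α. Since d = -694 is squarefree and ≠ 1, it is not a perfect square in Q, so x^2 + 694 has no rational root and is therefore irreducible over Q (a degree-2 polynomial over a field is irreducible iff it has no root). Hence m_α(x) = x^2 + 694.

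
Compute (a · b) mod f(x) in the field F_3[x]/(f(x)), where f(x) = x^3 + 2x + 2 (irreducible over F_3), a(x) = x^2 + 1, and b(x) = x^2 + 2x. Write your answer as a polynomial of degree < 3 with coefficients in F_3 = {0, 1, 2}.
a · b ≡ 2x^2 + 2x + 2 (mod f(x))

Multiply in F_3[x]: a(x)·b(x) = (x^2 + 1)·(x^2 + 2x) = x^4 + 2x^3 + x^2 + 2x. This has degree ≥ 3, so divide by f(x) over F_3: x^4 + 2x^3 + x^2 + 2x = (x + 2)·(x^3 + 2x + 2) + (2x^2 + 2x + 2). Hence a·b ≡ 2x^2 + 2x + 2 (mod f). (F_3[x]/(f) is a field with 3^3 = 27 elements since f is irreducible of degree 3.)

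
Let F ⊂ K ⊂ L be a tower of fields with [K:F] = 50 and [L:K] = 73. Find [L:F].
[L:F] = 3650

The tower law says that for any tower of field extensions F ⊂ K ⊂ L with finite degrees, [L:F] = [L:K] · [K:F]. Here this gives [L:F] = 73 · 50 = 3650.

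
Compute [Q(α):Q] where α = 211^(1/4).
[Q(α):Q] = 4

α is a root of x^4 - 211. By Eisenstein's criterion at the prime p = 211 (which divides the constant term 211 but p^2 = 44521 does not, since 211 is squarefree), x^4 - 211 is irreducible over Q. Hence [Q(α):Q] = 4.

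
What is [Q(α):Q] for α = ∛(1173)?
[Q(α):Q] = 3

The minimal polynomial of α is x^3 - 1173, irreducible over Q since 1173 is not a perfect cube (so x^3 - 1173 has no rational root). Hence [Q(α):Q] = deg(m_α) = 3.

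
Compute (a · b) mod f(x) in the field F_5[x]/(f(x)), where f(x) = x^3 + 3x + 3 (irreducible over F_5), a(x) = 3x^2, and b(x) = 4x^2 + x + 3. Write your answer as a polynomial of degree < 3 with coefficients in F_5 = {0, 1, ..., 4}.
a · b ≡ 3x^2 + 1 (mod f(x))

Multiply in F_5[x]: a(x)·b(x) = (3x^2)·(4x^2 + x + 3) = 2x^4 + 3x^3 + 4x^2. This has degree ≥ 3, so divide by f(x) over F_5: 2x^4 + 3x^3 + 4x^2 = (2x + 3)·(x^3 + 3x + 3) + (3x^2 + 1). Hence a·b ≡ 3x^2 + 1 (mod f). (F_5[x]/(f) is a field with 5^3 = 125 elements since f is irreducible of degree 3.)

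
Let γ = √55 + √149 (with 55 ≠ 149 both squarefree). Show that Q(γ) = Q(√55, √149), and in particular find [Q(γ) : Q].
[Q(γ) : Q] = 4 (equivalently, Q(γ) = Q(√55, √149))

Obviously Q(γ) ⊆ Q(√55, √149), and [Q(√55, √149):Q] = 4 (since 55, 149 are distinct squarefree integers > 1 with 8195 not a perfect square). To show equality we compute the minimal polynomial of γ. From γ = √55 + √149: γ^2 = 55 + 2√(8195) + 149 = 204 + 2√(8195), so γ^2 - 204 = 2√(8195); squaring, (γ^2 - 204)^2 = 4·8195, i.e. γ^4 - 408γ^2 + 41616 - 32780 = 0, i.e. γ^4 - 408γ^2 + 8836 = 0. So γ is a root of x^4 - 408x^2 + 8836. This polynomial is irreducible over Q: it has no rational root (each ±√55 ± √149 is irrational), and any factorization into two quadratics over Q would force √(8195) ∈ Q (pairing opposite roots) or √55, √149 ∈ Q (other pairings), all impossible. Hence [Q(γ):Q] = 4 = [Q(√55, √149):Q], so Q(γ) = Q(√55, √149).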